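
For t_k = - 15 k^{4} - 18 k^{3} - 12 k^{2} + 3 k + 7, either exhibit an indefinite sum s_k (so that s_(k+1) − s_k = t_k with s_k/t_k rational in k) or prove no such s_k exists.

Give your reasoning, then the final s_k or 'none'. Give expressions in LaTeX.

r(k) = (15*k**4 + 78*k**3 + 156*k**2 + 135*k + 35)/(15*k**4 + 18*k**3 + 12*k**2 - 3*k - 7) after simplifying.
Normal form (A,B,C) = (1, 1, k**4 + 6*k**3/5 + 4*k**2/5 - k/5 - 7/15).
Solve (1)·f(k+1) − (1)·f(k) = k**4 + 6*k**3/5 + 4*k**2/5 - k/5 - 7/15.
Bound: deg f ≤ 5.
Solve for f: f(k) = k*(3*k**4 - 3*k**3 - 3*k - 4)/15 (degree 5 ≤ 5).
Certificate R = B(k−1)f/C = k*(3*k**4 - 3*k**3 - 3*k - 4)/(15*k**4 + 18*k**3 + 12*k**2 - 3*k - 7) gives s_k = k*(-3*k**4 + 3*k**3 + 3*k + 4).
s_(k+1) − s_k = -15*k**4 - 18*k**3 - 12*k**2 + 3*k + 7 = t_k.

s_k = k \left(- 3 k^{4} + 3 k^{3} + 3 k + 4\right)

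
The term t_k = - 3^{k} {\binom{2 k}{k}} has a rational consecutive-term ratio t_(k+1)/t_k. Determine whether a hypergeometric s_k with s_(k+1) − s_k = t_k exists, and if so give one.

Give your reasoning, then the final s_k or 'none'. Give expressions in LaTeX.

none — t_k is not Gosper-summable

Compute t_(k+1)/t_k: get 6*(2*k + 1)/(k + 1).
Gosper form: A/B · C(k+1)/C(k) with A=12*k + 6, B=k + 1, C=1.
f must satisfy (12*k + 6)·f(k+1) − (k)·f(k) = 1.
Degrees (1,1,0) ⇒ d ≤ -1.
Negative degree bound (-1): no f exists, t_k not Gosper-summable.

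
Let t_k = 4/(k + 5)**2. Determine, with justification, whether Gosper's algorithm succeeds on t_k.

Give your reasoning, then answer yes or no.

No; the coefficient equations for f are inconsistent.

Compute t_(k+1)/t_k: get (k + 5)**2/(k + 6)**2.
Normal form (A,B,C) = (k**2 + 10*k + 25, k**2 + 12*k + 36, 1).
Set up (k**2 + 10*k + 25)·f(k+1) − (k**2 + 10*k + 25)·f(k) − (1) = 0.
deg f ≤ 0 (via 2,2,0).
Put f(k) = c0: A·f(k+1) − B(k−1)·f(k) − C = -1; need -1 = 0 — inconsistent ⇒ no f, not summable.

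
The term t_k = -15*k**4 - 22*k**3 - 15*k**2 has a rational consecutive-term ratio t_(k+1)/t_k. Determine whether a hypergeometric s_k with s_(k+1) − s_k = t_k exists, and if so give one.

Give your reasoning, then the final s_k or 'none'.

s_k = k*(-3*k**4 + 2*k**3 + k**2 + 2*k - 2)

r(k) = (k + 1)**2*(22*k + 15*(k + 1)**2 + 37)/(k**2*(15*k**2 + 22*k + 15)) after simplifying.
A = 1, B = 1, C = k**4 + 22*k**3/15 + k**2.
f must satisfy (1)·f(k+1) − (1)·f(k) = k**4 + 22*k**3/15 + k**2.
Degrees (0,0,4) ⇒ d ≤ 5.
A polynomial solution: f(k) = k*(k - 1)*(3*k**3 + k**2 - 2)/15.
Certificate R = B(k−1)f/C = (k - 1)*(3*k**3 + k**2 - 2)/(k*(15*k**2 + 22*k + 15)) gives s_k = k*(-3*k**4 + 2*k**3 + k**2 + 2*k - 2).
Check: Δs_k = k**2*(-15*k**2 - 22*k - 15). ✓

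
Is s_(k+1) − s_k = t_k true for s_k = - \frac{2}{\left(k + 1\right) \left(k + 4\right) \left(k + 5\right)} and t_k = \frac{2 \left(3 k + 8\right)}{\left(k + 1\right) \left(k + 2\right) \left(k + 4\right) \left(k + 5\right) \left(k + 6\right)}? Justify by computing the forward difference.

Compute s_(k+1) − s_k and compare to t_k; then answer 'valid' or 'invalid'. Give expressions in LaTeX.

s_(k+1) = -2/((k + 2)*(k + 5)*(k + 6))
s_(k+1) − s_k = 2*(3*k + 8)/(k**5 + 18*k**4 + 121*k**3 + 372*k**2 + 508*k + 240)
(s_(k+1) − s_k) − t_k = 0

valid; difference matches t_k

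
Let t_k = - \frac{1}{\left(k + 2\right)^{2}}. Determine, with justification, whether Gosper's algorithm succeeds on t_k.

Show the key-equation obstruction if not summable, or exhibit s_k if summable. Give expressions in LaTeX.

No — key equation has no polynomial f.

Compute t_(k+1)/t_k: get (k + 2)**2/(k + 3)**2.
So A=k**2 + 4*k + 4 and B=k**2 + 6*k + 9, with C=1.
Key eq: (k**2 + 4*k + 4)·f(k+1) = (k**2 + 4*k + 4)·f(k) + (1).
deg f ≤ 0 (via 2,2,0).
Generic f = c0 gives residual -1; -1 = 0 cannot hold, so t_k is not Gosper-summable.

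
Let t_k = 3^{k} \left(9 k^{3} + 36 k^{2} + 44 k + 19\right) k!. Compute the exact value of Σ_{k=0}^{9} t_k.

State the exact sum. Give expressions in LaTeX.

Compute t_(k+1)/t_k: get 3*(9*k**4 + 72*k**3 + 206*k**2 + 251*k + 108)/(9*k**3 + 36*k**2 + 44*k + 19).
Factor: A=3*k + 3; B=1; C=k**3 + 4*k**2 + 44*k/9 + 19/9.
Need (3*k + 3)·f(k+1) − (1)·f(k) = k**3 + 4*k**2 + 44*k/9 + 19/9.
deg f ≤ 2 (via 1,0,3).
Solve for f: f(k) = (3*k**2 + 4*k - 1)/9 (degree 2 ≤ 2).
Then R = B(k−1)f/C = (3*k**2 + 4*k - 1)/(9*k**3 + 36*k**2 + 44*k + 19), so s_k = R(k)·t_k = 3**k*(3*k**2 + 4*k - 1)*factorial(k).
s_(k+1) − s_k = 3**k*(9*k**3 + 36*k**2 + 44*k + 19)*factorial(k) = t_k.
Σ_(k=0)^(9) t_k = s_(10) − s_(0) = 72639906796800 − (-1) = 72639906796801.

Σ = 72639906796801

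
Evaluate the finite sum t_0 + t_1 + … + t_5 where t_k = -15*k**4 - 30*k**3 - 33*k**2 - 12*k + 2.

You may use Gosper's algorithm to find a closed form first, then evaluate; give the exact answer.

Σ = -23418

r(k) = (15*k**4 + 90*k**3 + 213*k**2 + 228*k + 88)/(15*k**4 + 30*k**3 + 33*k**2 + 12*k - 2) after simplifying.
Factor: A=1; B=1; C=k**4 + 2*k**3 + 11*k**2/5 + 4*k/5 - 2/15.
f must satisfy (1)·f(k+1) − (1)·f(k) = k**4 + 2*k**3 + 11*k**2/5 + 4*k/5 - 2/15.
d = 5 from the (0,0,4) case.
Match coefficients ⇒ f(k) = k*(3*k**4 + k**2 - 3*k - 3)/15.
Then R = B(k−1)f/C = k*(3*k**4 + k**2 - 3*k - 3)/(15*k**4 + 30*k**3 + 33*k**2 + 12*k - 2), so s_k = R(k)·t_k = k*(-3*k**4 - k**2 + 3*k + 3).
Verify: -15*k**4 - 30*k**3 - 33*k**2 - 12*k + 2 matches t_k.
Sum = s_(6) − s_(0); s_(6) = -23418, s_(0) = 0 ⇒ -23418.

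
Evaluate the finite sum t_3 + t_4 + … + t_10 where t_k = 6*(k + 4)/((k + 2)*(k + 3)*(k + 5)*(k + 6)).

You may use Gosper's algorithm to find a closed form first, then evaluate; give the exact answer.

Σ = 63/1040

Step 1: r(k) = (k + 2)*(k + 5)**2/((k + 4)**2*(k + 7)).
Take A(k)=k + 2, B(k)=k + 7, C(k)=k**2 + 8*k + 16.
Set up (k + 2)·f(k+1) − (k + 6)·f(k) − (k**2 + 8*k + 16) = 0.
Degrees (1,1,2) ⇒ d ≤ 4.
Match coefficients ⇒ f(k) = k*(k + 3)*(k + 4)*(k + 7)/20.
R(k) = B(k−1)·f(k)/C(k) = k*(k + 3)*(k + 6)*(k + 7)/(20*(k + 4)); s_k = R·t_k = 3*k*(k + 7)/(10*(k**2 + 7*k + 10)).
Check: Δs_k = 6*(k + 4)/(k**4 + 16*k**3 + 91*k**2 + 216*k + 180). ✓
Σ_(k=3)^(10) t_k = s_(11) − s_(3) = 297/1040 − (9/40) = 63/1040.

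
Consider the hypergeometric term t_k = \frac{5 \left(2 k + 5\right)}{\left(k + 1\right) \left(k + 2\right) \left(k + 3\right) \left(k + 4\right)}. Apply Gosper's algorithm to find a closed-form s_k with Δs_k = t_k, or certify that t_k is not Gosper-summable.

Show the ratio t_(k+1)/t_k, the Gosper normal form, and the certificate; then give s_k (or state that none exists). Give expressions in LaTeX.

s_k = \frac{5 k \left(k + 4\right)}{3 \left(k^{2} + 4 k + 3\right)}

r(k) = (k + 1)*(2*k + 7)/((k + 5)*(2*k + 5)) after simplifying.
Factor: A=k + 1; B=k + 5; C=k + 5/2.
Solve (k + 1)·f(k+1) − (k + 4)·f(k) = k + 5/2.
Bound: deg f ≤ 3.
Solve for f: f(k) = k*(k + 2)*(k + 4)/6 (degree 3 ≤ 3).
Certificate R = B(k−1)f/C = k*(k + 2)*(k + 4)**2/(3*(2*k + 5)) gives s_k = 5*k*(k + 4)/(3*(k**2 + 4*k + 3)).
s_(k+1) − s_k = 5*(2*k + 5)/(k**4 + 10*k**3 + 35*k**2 + 50*k + 24) = t_k.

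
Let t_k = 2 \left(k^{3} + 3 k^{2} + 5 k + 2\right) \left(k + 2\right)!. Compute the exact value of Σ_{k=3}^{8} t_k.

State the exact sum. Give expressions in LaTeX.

Σ = 5827851120

Step 1: r(k) = (k**4 + 9*k**3 + 32*k**2 + 53*k + 33)/(k**3 + 3*k**2 + 5*k + 2).
So A=k + 3 and B=1, with C=k**3 + 3*k**2 + 5*k + 2.
f must satisfy (k + 3)·f(k+1) − (1)·f(k) = k**3 + 3*k**2 + 5*k + 2.
From deg A=1, deg B=0, deg C=3: d=2.
Solving with deg f ≤ 2: f(k) = k**2 - k + 1.
Certificate R = B(k−1)f/C = (k**2 - k + 1)/(k**3 + 3*k**2 + 5*k + 2) gives s_k = 2*(k**2 - k + 1)*factorial(k + 2).
s_(k+1) − s_k = 2*(k**3 + 3*k**2 + 5*k + 2)*factorial(k + 2) = t_k.
Sum = s_(9) − s_(3); s_(9) = 5827852800, s_(3) = 1680 ⇒ 5827851120.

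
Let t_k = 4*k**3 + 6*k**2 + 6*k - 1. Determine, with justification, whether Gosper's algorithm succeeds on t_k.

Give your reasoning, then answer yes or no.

Yes. s_k = k*(k**3 + k - 3).

Step 1: r(k) = (4*k**3 + 18*k**2 + 30*k + 15)/(4*k**3 + 6*k**2 + 6*k - 1).
So A=1 and B=1, with C=k**3 + 3*k**2/2 + 3*k/2 - 1/4.
Set up (1)·f(k+1) − (1)·f(k) − (k**3 + 3*k**2/2 + 3*k/2 - 1/4) = 0.
d = 4 from the (0,0,3) case.
Solving with deg f ≤ 4: f(k) = k*(k**3 + k - 3)/4.
Certificate R = B(k−1)f/C = k*(k**3 + k - 3)/(4*k**3 + 6*k**2 + 6*k - 1) gives s_k = k*(k**3 + k - 3).
s_(k+1) − s_k = 4*k**3 + 6*k**2 + 6*k - 1 = t_k.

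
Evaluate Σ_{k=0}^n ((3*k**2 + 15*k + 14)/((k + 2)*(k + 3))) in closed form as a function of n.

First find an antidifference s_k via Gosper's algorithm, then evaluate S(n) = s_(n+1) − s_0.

r(k) = (k + 2)*(15*k + 3*(k + 1)**2 + 29)/((k + 4)*(3*k**2 + 15*k + 14)) after simplifying.
Factor: A=k + 2; B=k + 4; C=k**2 + 5*k + 14/3.
Solve (k + 2)·f(k+1) − (k + 3)·f(k) = k**2 + 5*k + 14/3.
d = 2 from the (1,1,2) case.
Solving with deg f ≤ 2: f(k) = k*(3*k + 4)/3.
So s_k = (B(k−1)f/C)·t_k = (k*(k + 3)*(3*k + 4)/(3*k**2 + 15*k + 14))·t_k = k*(3*k + 4)/(k + 2).
Verify: (3*k**2 + 15*k + 14)/(k**2 + 5*k + 6) matches t_k.
Telescope: S(n) = s_(n+1) − s_(0) = (3*n**2 + 10*n + 7)/(n + 3) − (0) = (3*n**2 + 10*n + 7)/(n + 3).

S(n) = (3*n**2 + 10*n + 7)/(n + 3)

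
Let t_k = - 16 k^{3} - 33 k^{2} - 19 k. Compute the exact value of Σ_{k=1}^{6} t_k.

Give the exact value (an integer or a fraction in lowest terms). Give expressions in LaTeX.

Σ = -10458

The ratio is (16*k**3 + 81*k**2 + 133*k + 68)/(k*(16*k**2 + 33*k + 19)).
Take A(k)=1, B(k)=1, C(k)=k**3 + 33*k**2/16 + 19*k/16.
Set up (1)·f(k+1) − (1)·f(k) − (k**3 + 33*k**2/16 + 19*k/16) = 0.
From deg A=0, deg B=0, deg C=3: d=4.
A polynomial solution: f(k) = k*(k - 1)*(4*k**2 + 7*k + 4)/16.
Then R = B(k−1)f/C = (k - 1)*(4*k**2 + 7*k + 4)/(16*k**2 + 33*k + 19), so s_k = R(k)·t_k = k*(-4*k**3 - 3*k**2 + 3*k + 4).
Check: Δs_k = k*(-16*k**2 - 33*k - 19). ✓
Evaluate s at k=7 and k=1: -10458 and 0; difference -10458.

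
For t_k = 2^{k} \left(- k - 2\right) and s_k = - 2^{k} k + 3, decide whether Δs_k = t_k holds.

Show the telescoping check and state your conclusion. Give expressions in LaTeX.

valid; difference matches t_k

s_(k+1) = -2*2**k*(k + 1) + 3
s_(k+1) − s_k = 2**k*(-k - 2)
(s_(k+1) − s_k) − t_k = 0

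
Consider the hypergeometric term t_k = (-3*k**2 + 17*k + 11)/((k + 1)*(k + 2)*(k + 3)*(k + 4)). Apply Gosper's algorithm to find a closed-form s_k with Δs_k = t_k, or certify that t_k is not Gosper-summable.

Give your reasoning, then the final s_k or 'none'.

Step 1: r(k) = (k + 1)*(17*k - 3*(k + 1)**2 + 28)/((k + 5)*(-3*k**2 + 17*k + 11)).
Gosper form: A/B · C(k+1)/C(k) with A=k + 1, B=k + 5, C=k**2 - 17*k/3 - 11/3.
f must satisfy (k + 1)·f(k+1) − (k + 4)·f(k) = k**2 - 17*k/3 - 11/3.
d = 3 from the (1,1,2) case.
Coefficient equations give f(k) = -k*(k + 10)*(2*k + 1)/9.
Then R = B(k−1)f/C = -k*(k + 4)*(k + 10)*(2*k + 1)/(3*(3*k**2 - 17*k - 11)), so s_k = R(k)·t_k = k*(2*k**2 + 21*k + 10)/(3*(k + 1)*(k + 2)*(k + 3)).
Check: Δs_k = (-3*k**2 + 17*k + 11)/(k**4 + 10*k**3 + 35*k**2 + 50*k + 24). ✓

s_k = k*(2*k**2 + 21*k + 10)/(3*(k + 1)*(k + 2)*(k + 3))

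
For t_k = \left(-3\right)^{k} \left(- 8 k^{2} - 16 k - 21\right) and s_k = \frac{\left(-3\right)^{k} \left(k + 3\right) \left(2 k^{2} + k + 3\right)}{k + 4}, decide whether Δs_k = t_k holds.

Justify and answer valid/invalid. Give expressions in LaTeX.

Invalid: residual \frac{\left(-3\right)^{k} \left(8 k^{3} + 50 k^{2} + 86 k + 87\right)}{k^{2} + 9 k + 20} ≠ 0.

s_(k+1) = (-3)**(k + 1)*(k + 4)*(k + 2*(k + 1)**2 + 4)/(k + 5)
s_(k+1) − s_k = (-3)**k*(-8*k**4 - 80*k**3 - 275*k**2 - 423*k - 333)/(k**2 + 9*k + 20)
(s_(k+1) − s_k) − t_k = (-3)**k*(8*k**3 + 50*k**2 + 86*k + 87)/(k**2 + 9*k + 20)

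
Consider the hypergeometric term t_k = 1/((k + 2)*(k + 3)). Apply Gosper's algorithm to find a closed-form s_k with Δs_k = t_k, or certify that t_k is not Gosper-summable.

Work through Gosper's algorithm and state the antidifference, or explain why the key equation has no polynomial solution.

s_k = k/(2*(k + 2))

r(k) = (k + 2)/(k + 4) after simplifying.
Normal form (A,B,C) = (k + 2, k + 4, 1).
f must satisfy (k + 2)·f(k+1) − (k + 3)·f(k) = 1.
d = 1 from the (1,1,0) case.
Solve for f: f(k) = k/2 (degree 1 ≤ 1).
R(k) = B(k−1)·f(k)/C(k) = k*(k + 3)/2; s_k = R·t_k = k/(2*(k + 2)).
Verify: 1/(k**2 + 5*k + 6) matches t_k.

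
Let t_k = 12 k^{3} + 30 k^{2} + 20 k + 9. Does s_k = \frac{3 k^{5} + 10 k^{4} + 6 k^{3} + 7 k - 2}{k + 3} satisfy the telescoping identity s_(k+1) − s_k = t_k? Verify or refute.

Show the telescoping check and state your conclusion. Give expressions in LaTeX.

s_(k+1) = (7*k + 3*(k + 1)**5 + 10*(k + 1)**4 + 6*(k + 1)**3 + 5)/(k + 4)
s_(k+1) − s_k = (12*k**5 + 105*k**4 + 312*k**3 + 397*k**2 + 238*k + 80)/(k**2 + 7*k + 12)
(s_(k+1) − s_k) − t_k = (-9*k**4 - 62*k**3 - 112*k**2 - 65*k - 28)/(k**2 + 7*k + 12)

Invalid: residual \frac{- 9 k^{4} - 62 k^{3} - 112 k^{2} - 65 k - 28}{k^{2} + 7 k + 12} ≠ 0.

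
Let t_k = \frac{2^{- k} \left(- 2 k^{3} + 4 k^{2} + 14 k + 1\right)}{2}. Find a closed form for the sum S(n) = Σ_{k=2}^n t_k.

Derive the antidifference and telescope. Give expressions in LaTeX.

S(n) = 2^{- n - 2} \left(- 15 \cdot 2^{n} + 4 n^{3} + 16 n^{2} + 12 n - 2\right)

The ratio is (k**3 + k**2 - 8*k - 17/2)/(2*k**3 - 4*k**2 - 14*k - 1).
Factor: A=1/2; B=1; C=k**3 - 2*k**2 - 7*k - 1/2.
Set up (1/2)·f(k+1) − (1)·f(k) − (k**3 - 2*k**2 - 7*k - 1/2) = 0.
From deg A=0, deg B=0, deg C=3: d=3.
Solving with deg f ≤ 3: f(k) = -2*k**3 - 2*k**2 + 4*k + 1.
So s_k = (B(k−1)f/C)·t_k = (-2*(2*k**3 + 2*k**2 - 4*k - 1)/(2*k**3 - 4*k**2 - 14*k - 1))·t_k = (2*k**3 + 2*k**2 - 4*k - 1)/2**k.
Δs = (-2*k**3 + 4*k**2 + 14*k + 1)/(2*2**k), as required.
Σ_(k=2)^n t_k = s_(n+1) − s_(2) = (2**(-n - 1)*(2*n**3 + 8*n**2 + 6*n - 1)) − (15/4), i.e. 2**(-n - 2)*(-15*2**n + 4*n**3 + 16*n**2 + 12*n - 2).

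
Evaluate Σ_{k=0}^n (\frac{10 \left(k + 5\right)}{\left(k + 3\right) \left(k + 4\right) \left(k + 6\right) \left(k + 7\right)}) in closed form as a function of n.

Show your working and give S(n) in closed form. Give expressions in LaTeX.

r(k) = (k + 3)*(k + 6)**2/((k + 5)**2*(k + 8)) after simplifying.
A = k + 3, B = k + 8, C = k**2 + 10*k + 25.
Key eq: (k + 3)·f(k+1) = (k + 7)·f(k) + (k**2 + 10*k + 25).
d = 4 from the (1,1,2) case.
A polynomial solution: f(k) = k*(k + 4)*(k + 5)*(k + 9)/36.
Certificate R = B(k−1)f/C = k*(k + 4)*(k + 7)*(k + 9)/(36*(k + 5)) gives s_k = 5*k*(k + 9)/(18*(k**2 + 9*k + 18)).
Check: Δs_k = 10*(k + 5)/(k**4 + 20*k**3 + 145*k**2 + 450*k + 504). ✓
s_(n+1) = 5*(n**2 + 11*n + 10)/(18*(n**2 + 11*n + 28)) and s_(0) = 0, so S(n) = 5*(n**2 + 11*n + 10)/(18*(n**2 + 11*n + 28)).

S(n) = \frac{5 \left(n^{2} + 11 n + 10\right)}{18 \left(n^{2} + 11 n + 28\right)}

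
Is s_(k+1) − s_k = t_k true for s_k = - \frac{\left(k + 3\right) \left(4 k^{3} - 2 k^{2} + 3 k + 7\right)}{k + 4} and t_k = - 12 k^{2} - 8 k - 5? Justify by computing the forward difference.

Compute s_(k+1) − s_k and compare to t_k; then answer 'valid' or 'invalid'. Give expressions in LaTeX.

s_(k+1) = (-4*k**4 - 26*k**3 - 51*k**2 - 56*k - 48)/(k + 5)
s_(k+1) − s_k = (-12*k**4 - 108*k**3 - 259*k**2 - 171*k - 87)/(k**2 + 9*k + 20)
(s_(k+1) − s_k) − t_k = (8*k**3 + 58*k**2 + 34*k + 13)/(k**2 + 9*k + 20)

Invalid: residual \frac{8 k^{3} + 58 k^{2} + 34 k + 13}{k^{2} + 9 k + 20} ≠ 0.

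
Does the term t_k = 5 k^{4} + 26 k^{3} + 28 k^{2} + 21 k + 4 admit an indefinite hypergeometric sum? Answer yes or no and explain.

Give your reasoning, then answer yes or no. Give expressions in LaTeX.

Yes. s_k = k \left(k^{4} + 4 k^{3} - 2 k^{2} + 3 k - 2\right).

Step 1: r(k) = (5*k**4 + 46*k**3 + 136*k**2 + 175*k + 84)/(5*k**4 + 26*k**3 + 28*k**2 + 21*k + 4).
A = 1, B = 1, C = k**4 + 26*k**3/5 + 28*k**2/5 + 21*k/5 + 4/5.
f must satisfy (1)·f(k+1) − (1)·f(k) = k**4 + 26*k**3/5 + 28*k**2/5 + 21*k/5 + 4/5.
From deg A=0, deg B=0, deg C=4: d=5.
Solving with deg f ≤ 5: f(k) = k*(k**4 + 4*k**3 - 2*k**2 + 3*k - 2)/5.
Then R = B(k−1)f/C = k*(k**4 + 4*k**3 - 2*k**2 + 3*k - 2)/(5*k**4 + 26*k**3 + 28*k**2 + 21*k + 4), so s_k = R(k)·t_k = k*(k**4 + 4*k**3 - 2*k**2 + 3*k - 2).
Δs = 5*k**4 + 26*k**3 + 28*k**2 + 21*k + 4, as required.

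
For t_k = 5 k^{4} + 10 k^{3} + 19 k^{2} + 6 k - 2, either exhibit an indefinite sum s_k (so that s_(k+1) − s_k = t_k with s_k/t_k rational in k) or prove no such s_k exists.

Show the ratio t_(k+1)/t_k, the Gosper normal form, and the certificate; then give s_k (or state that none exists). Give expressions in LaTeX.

The ratio is (5*k**4 + 30*k**3 + 79*k**2 + 94*k + 38)/(5*k**4 + 10*k**3 + 19*k**2 + 6*k - 2).
Normal form (A,B,C) = (1, 1, k**4 + 2*k**3 + 19*k**2/5 + 6*k/5 - 2/5).
Need (1)·f(k+1) − (1)·f(k) = k**4 + 2*k**3 + 19*k**2/5 + 6*k/5 - 2/5.
d = 5 from the (0,0,4) case.
Solving with deg f ≤ 5: f(k) = k*(k**4 + 3*k**2 - 4*k - 2)/5.
R(k) = B(k−1)·f(k)/C(k) = k*(k**4 + 3*k**2 - 4*k - 2)/(5*k**4 + 10*k**3 + 19*k**2 + 6*k - 2); s_k = R·t_k = k*(k**4 + 3*k**2 - 4*k - 2).
s_(k+1) − s_k = 5*k**4 + 10*k**3 + 19*k**2 + 6*k - 2 = t_k.

s_k = k \left(k^{4} + 3 k^{2} - 4 k - 2\right)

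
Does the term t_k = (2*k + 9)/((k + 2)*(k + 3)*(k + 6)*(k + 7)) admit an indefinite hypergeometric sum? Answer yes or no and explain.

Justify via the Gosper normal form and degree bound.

Yes. s_k = k*(k + 8)/(12*(k**2 + 8*k + 12)).

Step 1: r(k) = (k + 2)*(k + 6)*(2*k + 11)/((k + 4)*(k + 8)*(2*k + 9)).
So A=k + 2 and B=k + 8, with C=k**3 + 27*k**2/2 + 121*k/2 + 90.
Need (k + 2)·f(k+1) − (k + 7)·f(k) = k**3 + 27*k**2/2 + 121*k/2 + 90.
Bound: deg f ≤ 5.
Match coefficients ⇒ f(k) = k*(k + 3)*(k + 4)*(k + 5)*(k + 8)/24.
Then R = B(k−1)f/C = k*(k + 3)*(k + 7)*(k + 8)/(12*(2*k + 9)), so s_k = R(k)·t_k = k*(k + 8)/(12*(k**2 + 8*k + 12)).
Verify: (2*k + 9)/(k**4 + 18*k**3 + 113*k**2 + 288*k + 252) matches t_k.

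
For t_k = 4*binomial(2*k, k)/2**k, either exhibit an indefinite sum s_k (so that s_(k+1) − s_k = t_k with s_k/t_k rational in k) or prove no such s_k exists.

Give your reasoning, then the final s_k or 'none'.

none (Gosper's algorithm certifies no s_k)

Step 1: r(k) = (2*k + 1)/(k + 1).
So A=2*k + 1 and B=k + 1, with C=1.
Need (2*k + 1)·f(k+1) − (k)·f(k) = 1.
d = -1 from the (1,1,0) case.
Negative degree bound (-1): no f exists, t_k not Gosper-summable.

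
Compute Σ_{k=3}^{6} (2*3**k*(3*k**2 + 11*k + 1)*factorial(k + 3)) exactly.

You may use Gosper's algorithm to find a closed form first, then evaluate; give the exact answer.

Compute t_(k+1)/t_k: get 3*(3*k**3 + 29*k**2 + 83*k + 60)/(3*k**2 + 11*k + 1).
Normal form (A,B,C) = (3*k + 12, 1, k**2 + 11*k/3 + 1/3).
f must satisfy (3*k + 12)·f(k+1) − (1)·f(k) = k**2 + 11*k/3 + 1/3.
From deg A=1, deg B=0, deg C=2: d=1.
Match coefficients ⇒ f(k) = (k - 1)/3.
So s_k = (B(k−1)f/C)·t_k = ((k - 1)/(3*k**2 + 11*k + 1))·t_k = 2*3**k*(k - 1)*factorial(k + 3).
s_(k+1) − s_k = 2*3**k*(3*k**2 + 11*k + 1)*factorial(k + 3) = t_k.
Sum = s_(7) − s_(3); s_(7) = 95234227200, s_(3) = 77760 ⇒ 95234149440.

Σ = 95234149440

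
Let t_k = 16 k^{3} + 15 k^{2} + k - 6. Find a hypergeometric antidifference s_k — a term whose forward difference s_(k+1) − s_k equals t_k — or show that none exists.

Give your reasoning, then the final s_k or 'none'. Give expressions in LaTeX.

Compute t_(k+1)/t_k: get (16*k**3 + 63*k**2 + 79*k + 26)/(16*k**3 + 15*k**2 + k - 6).
So A=1 and B=1, with C=k**3 + 15*k**2/16 + k/16 - 3/8.
f must satisfy (1)·f(k+1) − (1)·f(k) = k**3 + 15*k**2/16 + k/16 - 3/8.
d = 4 from the (0,0,3) case.
Solve for f: f(k) = k*(4*k**3 - 3*k**2 - 3*k - 4)/16 (degree 4 ≤ 4).
So s_k = (B(k−1)f/C)·t_k = (k*(4*k**3 - 3*k**2 - 3*k - 4)/(16*k**3 + 15*k**2 + k - 6))·t_k = k*(4*k**3 - 3*k**2 - 3*k - 4).
Check: Δs_k = 16*k**3 + 15*k**2 + k - 6. ✓

s_k = k \left(4 k^{3} - 3 k^{2} - 3 k - 4\right)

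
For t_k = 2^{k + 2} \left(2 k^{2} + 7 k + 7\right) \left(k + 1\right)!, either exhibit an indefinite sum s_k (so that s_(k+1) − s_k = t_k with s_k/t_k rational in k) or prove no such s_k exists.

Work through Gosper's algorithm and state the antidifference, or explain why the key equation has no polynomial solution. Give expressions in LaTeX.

Compute t_(k+1)/t_k: get 2*(2*k**3 + 15*k**2 + 38*k + 32)/(2*k**2 + 7*k + 7).
Take A(k)=2*k + 4, B(k)=1, C(k)=k**2 + 7*k/2 + 7/2.
Need (2*k + 4)·f(k+1) − (1)·f(k) = k**2 + 7*k/2 + 7/2.
Bound: deg f ≤ 1.
Solving with deg f ≤ 1: f(k) = (k + 1)/2.
Then R = B(k−1)f/C = (k + 1)/(2*k**2 + 7*k + 7), so s_k = R(k)·t_k = 2**(k + 2)*(k + 1)*factorial(k + 1).
Check: Δs_k = 2**(k + 2)*(2*k**2 + 7*k + 7)*factorial(k + 1). ✓

s_k = 2^{k + 2} \left(k + 1\right) \left(k + 1\right)!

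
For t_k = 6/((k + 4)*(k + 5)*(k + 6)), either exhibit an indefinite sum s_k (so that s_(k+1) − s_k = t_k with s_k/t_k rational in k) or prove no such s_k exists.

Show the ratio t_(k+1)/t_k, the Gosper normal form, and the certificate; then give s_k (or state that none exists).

Step 1: r(k) = (k + 4)/(k + 7).
Factor: A=k + 4; B=k + 7; C=1.
Need (k + 4)·f(k+1) − (k + 6)·f(k) = 1.
Bound: deg f ≤ 2.
Solving with deg f ≤ 2: f(k) = k*(k + 9)/40.
Certificate R = B(k−1)f/C = k*(k + 6)*(k + 9)/40 gives s_k = 3*k*(k + 9)/(20*(k + 4)*(k + 5)).
Δs = 6/(k**3 + 15*k**2 + 74*k + 120), as required.

s_k = 3*k*(k + 9)/(20*(k + 4)*(k + 5))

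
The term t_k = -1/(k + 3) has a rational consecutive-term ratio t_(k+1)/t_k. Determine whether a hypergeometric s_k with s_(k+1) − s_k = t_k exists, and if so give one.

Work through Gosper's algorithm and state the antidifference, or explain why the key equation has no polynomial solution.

Ratio r(k) = (k + 3)/(k + 4).
So A=k + 3 and B=k + 4, with C=1.
Need (k + 3)·f(k+1) − (k + 3)·f(k) = 1.
From deg A=1, deg B=1, deg C=0: d=0.
Put f(k) = c0: A·f(k+1) − B(k−1)·f(k) − C = -1; need -1 = 0 — inconsistent ⇒ no f, not summable.

none — t_k is not Gosper-summable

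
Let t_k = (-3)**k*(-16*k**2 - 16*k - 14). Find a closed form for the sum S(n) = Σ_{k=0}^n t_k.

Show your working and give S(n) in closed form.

Ratio r(k) = 3*(-8*k**2 - 24*k - 23)/(8*k**2 + 8*k + 7).
Normal form (A,B,C) = (-3, 1, k**2 + k + 7/8).
f must satisfy (-3)·f(k+1) − (1)·f(k) = k**2 + k + 7/8.
d = 2 from the (0,0,2) case.
Solving with deg f ≤ 2: f(k) = -(2*k**2 - k + 1)/8.
So s_k = (B(k−1)f/C)·t_k = (-(2*k**2 - k + 1)/(8*k**2 + 8*k + 7))·t_k = 2*(-3)**k*(2*k**2 - k + 1).
Check: Δs_k = (-3)**k*(-16*k**2 - 16*k - 14). ✓
Evaluate: s_(n+1) = (-3)**(n + 1)*(4*n**2 + 6*n + 4); subtract s_(0) = 2 ⇒ S(n) = -12*(-3)**n*n**2 - 18*(-3)**n*n - 12*(-3)**n - 2.

S(n) = -12*(-3)**n*n**2 - 18*(-3)**n*n - 12*(-3)**n - 2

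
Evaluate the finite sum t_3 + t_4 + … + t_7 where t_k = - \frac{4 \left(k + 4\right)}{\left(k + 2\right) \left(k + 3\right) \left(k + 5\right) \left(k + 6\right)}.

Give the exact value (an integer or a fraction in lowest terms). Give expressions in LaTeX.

Σ = -9/260

r(k) = (k + 2)*(k + 5)**2/((k + 4)**2*(k + 7)) after simplifying.
Normal form (A,B,C) = (k + 2, k + 7, k**2 + 8*k + 16).
f must satisfy (k + 2)·f(k+1) − (k + 6)·f(k) = k**2 + 8*k + 16.
d = 4 from the (1,1,2) case.
Coefficient equations give f(k) = k*(k + 3)*(k + 4)*(k + 7)/20.
Get s_k = R·t_k = k*(-k - 7)/(5*(k**2 + 7*k + 10)) with R(k) = B(k−1)f(k)/C(k) = k*(k + 3)*(k + 6)*(k + 7)/(20*(k + 4)).
s_(k+1) − s_k = 4*(-k - 4)/(k**4 + 16*k**3 + 91*k**2 + 216*k + 180) = t_k.
Telescoping: Σ = s_(8) − s_(3) = -12/65 − (-3/20) = -9/260.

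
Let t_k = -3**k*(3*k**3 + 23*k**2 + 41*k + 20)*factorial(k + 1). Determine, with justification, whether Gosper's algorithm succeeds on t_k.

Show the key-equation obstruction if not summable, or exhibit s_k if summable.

Step 1: r(k) = 3*(3*k**4 + 38*k**3 + 160*k**2 + 279*k + 174)/(3*k**3 + 23*k**2 + 41*k + 20).
So A=3*k + 6 and B=1, with C=k**3 + 23*k**2/3 + 41*k/3 + 20/3.
Solve (3*k + 6)·f(k+1) − (1)·f(k) = k**3 + 23*k**2/3 + 41*k/3 + 20/3.
From deg A=1, deg B=0, deg C=3: d=2.
Solving with deg f ≤ 2: f(k) = (k**2 + 4*k - 2)/3.
R(k) = B(k−1)·f(k)/C(k) = (k**2 + 4*k - 2)/(3*k**3 + 23*k**2 + 41*k + 20); s_k = R·t_k = -3**k*(k**2 + 4*k - 2)*factorial(k + 1).
s_(k+1) − s_k = -3**k*(3*k**3 + 23*k**2 + 41*k + 20)*factorial(k + 1) = t_k.

Yes. s_k = -3**k*(k**2 + 4*k - 2)*factorial(k + 1).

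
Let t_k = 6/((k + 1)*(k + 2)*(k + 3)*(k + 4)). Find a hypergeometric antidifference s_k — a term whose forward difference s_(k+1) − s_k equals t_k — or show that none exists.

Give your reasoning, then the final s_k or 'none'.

The ratio is (k + 1)/(k + 5).
Normal form (A,B,C) = (k + 1, k + 5, 1).
f must satisfy (k + 1)·f(k+1) − (k + 4)·f(k) = 1.
Bound: deg f ≤ 3.
A polynomial solution: f(k) = k*(k**2 + 6*k + 11)/18.
R(k) = B(k−1)·f(k)/C(k) = k*(k + 4)*(k**2 + 6*k + 11)/18; s_k = R·t_k = k*(k**2 + 6*k + 11)/(3*(k + 1)*(k + 2)*(k + 3)).
s_(k+1) − s_k = 6/(k**4 + 10*k**3 + 35*k**2 + 50*k + 24) = t_k.

s_k = k*(k**2 + 6*k + 11)/(3*(k + 1)*(k + 2)*(k + 3))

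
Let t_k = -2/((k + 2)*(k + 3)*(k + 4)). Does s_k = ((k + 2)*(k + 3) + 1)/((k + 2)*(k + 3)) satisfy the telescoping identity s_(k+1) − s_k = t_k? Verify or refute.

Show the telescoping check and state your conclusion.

s_(k+1) = ((k + 3)*(k + 4) + 1)/((k + 3)*(k + 4))
s_(k+1) − s_k = -2/(k**3 + 9*k**2 + 26*k + 24)
(s_(k+1) − s_k) − t_k = 0

valid (s_(k+1) − s_k reduces to t_k)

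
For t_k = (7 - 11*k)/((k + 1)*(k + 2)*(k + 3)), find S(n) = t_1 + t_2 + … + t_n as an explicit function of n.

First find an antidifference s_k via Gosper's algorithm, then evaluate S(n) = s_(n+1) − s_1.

S(n) = n*(1 - 13*n)/(6*(n**2 + 5*n + 6))

Ratio r(k) = (k + 1)*(11*k + 4)/((k + 4)*(11*k - 7)).
A = k + 1, B = k + 4, C = k - 7/11.
Key eq: (k + 1)·f(k+1) = (k + 3)·f(k) + (k - 7/11).
deg f ≤ 2 (via 1,1,1).
A polynomial solution: f(k) = k*(k - 8)/11.
Certificate R = B(k−1)f/C = k*(k - 8)*(k + 3)/(11*k - 7) gives s_k = k*(8 - k)/((k + 1)*(k + 2)).
Verify: (7 - 11*k)/(k**3 + 6*k**2 + 11*k + 6) matches t_k.
s_(n+1) = (-n**2 + 6*n + 7)/(n**2 + 5*n + 6) and s_(1) = 7/6, so S(n) = n*(1 - 13*n)/(6*(n**2 + 5*n + 6)).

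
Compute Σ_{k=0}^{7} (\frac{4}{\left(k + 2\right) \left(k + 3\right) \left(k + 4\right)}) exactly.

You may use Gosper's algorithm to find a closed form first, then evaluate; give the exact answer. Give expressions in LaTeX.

Σ = 52/165

The ratio is (k + 2)/(k + 5).
Factor: A=k + 2; B=k + 5; C=1.
f must satisfy (k + 2)·f(k+1) − (k + 4)·f(k) = 1.
From deg A=1, deg B=1, deg C=0: d=2.
Solving with deg f ≤ 2: f(k) = k*(k + 5)/12.
Get s_k = R·t_k = k*(k + 5)/(3*(k + 2)*(k + 3)) with R(k) = B(k−1)f(k)/C(k) = k*(k + 4)*(k + 5)/12.
s_(k+1) − s_k = 4/(k**3 + 9*k**2 + 26*k + 24) = t_k.
Σ_(k=0)^(7) t_k = s_(8) − s_(0) = 52/165 − (0) = 52/165.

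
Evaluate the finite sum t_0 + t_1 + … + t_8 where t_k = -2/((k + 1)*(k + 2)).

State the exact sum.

Σ = -9/5

Ratio r(k) = (k + 1)/(k + 3).
Take A(k)=k + 1, B(k)=k + 3, C(k)=1.
Solve (k + 1)·f(k+1) − (k + 2)·f(k) = 1.
deg f ≤ 1 (via 1,1,0).
Solving with deg f ≤ 1: f(k) = k.
Certificate R = B(k−1)f/C = k*(k + 2) gives s_k = -2*k/(k + 1).
Verify: -2/(k**2 + 3*k + 2) matches t_k.
Evaluate s at k=9 and k=0: -9/5 and 0; difference -9/5.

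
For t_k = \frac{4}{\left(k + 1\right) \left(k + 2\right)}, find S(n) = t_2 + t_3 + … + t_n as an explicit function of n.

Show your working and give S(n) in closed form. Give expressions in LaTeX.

Step 1: r(k) = (k + 1)/(k + 3).
So A=k + 1 and B=k + 3, with C=1.
f must satisfy (k + 1)·f(k+1) − (k + 2)·f(k) = 1.
From deg A=1, deg B=1, deg C=0: d=1.
Solving with deg f ≤ 1: f(k) = k.
Then R = B(k−1)f/C = k*(k + 2), so s_k = R(k)·t_k = 4*k/(k + 1).
Δs = 4/(k**2 + 3*k + 2), as required.
Σ_(k=2)^n t_k = s_(n+1) − s_(2) = (4*(n + 1)/(n + 2)) − (8/3), i.e. 4*(n - 1)/(3*(n + 2)).

S(n) = \frac{4 \left(n - 1\right)}{3 \left(n + 2\right)}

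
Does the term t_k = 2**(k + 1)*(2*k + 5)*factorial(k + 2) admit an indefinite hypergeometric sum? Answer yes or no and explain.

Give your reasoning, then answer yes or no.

Yes. s_k = 2**(k + 1)*factorial(k + 2).

Compute t_(k+1)/t_k: get 2*(k + 3)*(2*k + 7)/(2*k + 5).
A = 2*k + 6, B = 1, C = k + 5/2.
Set up (2*k + 6)·f(k+1) − (1)·f(k) − (k + 5/2) = 0.
From deg A=1, deg B=0, deg C=1: d=0.
A polynomial solution: f(k) = 1/2.
Certificate R = B(k−1)f/C = 1/(2*k + 5) gives s_k = 2**(k + 1)*factorial(k + 2).
Verify: 2**(k + 1)*(2*k + 5)*factorial(k + 2) matches t_k.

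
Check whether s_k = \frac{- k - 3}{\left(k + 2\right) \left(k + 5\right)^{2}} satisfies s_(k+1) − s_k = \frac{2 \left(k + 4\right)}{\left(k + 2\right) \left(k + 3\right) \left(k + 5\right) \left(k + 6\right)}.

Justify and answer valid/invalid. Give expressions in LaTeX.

s_(k+1) = (-k - 4)/((k + 3)*(k + 6)**2)
s_(k+1) − s_k = (-(k + 2)*(k + 4)*(k + 5)**2 + (k + 3)**2*(k + 6)**2)/((k + 2)*(k + 3)*(k + 5)**2*(k + 6)**2)
(s_(k+1) − s_k) − t_k = 2*(-3*k**2 - 27*k - 58)/(k**6 + 27*k**5 + 297*k**4 + 1697*k**3 + 5286*k**2 + 8460*k + 5400)

Invalid: residual \frac{2 \left(- 3 k^{2} - 27 k - 58\right)}{k^{6} + 27 k^{5} + 297 k^{4} + 1697 k^{3} + 5286 k^{2} + 8460 k + 5400} ≠ 0.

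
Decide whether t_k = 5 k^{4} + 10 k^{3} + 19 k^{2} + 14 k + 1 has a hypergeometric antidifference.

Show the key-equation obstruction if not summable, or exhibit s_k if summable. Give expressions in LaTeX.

Step 1: r(k) = (5*k**4 + 30*k**3 + 79*k**2 + 102*k + 49)/(5*k**4 + 10*k**3 + 19*k**2 + 14*k + 1).
Factor: A=1; B=1; C=k**4 + 2*k**3 + 19*k**2/5 + 14*k/5 + 1/5.
Solve (1)·f(k+1) − (1)·f(k) = k**4 + 2*k**3 + 19*k**2/5 + 14*k/5 + 1/5.
Bound: deg f ≤ 5.
A polynomial solution: f(k) = k*(k**4 + 3*k**2 - 3)/5.
Then R = B(k−1)f/C = k*(k**4 + 3*k**2 - 3)/(5*k**4 + 10*k**3 + 19*k**2 + 14*k + 1), so s_k = R(k)·t_k = k*(k**4 + 3*k**2 - 3).
Check: Δs_k = 5*k**4 + 10*k**3 + 19*k**2 + 14*k + 1. ✓

Yes. s_k = k \left(k^{4} + 3 k^{2} - 3\right).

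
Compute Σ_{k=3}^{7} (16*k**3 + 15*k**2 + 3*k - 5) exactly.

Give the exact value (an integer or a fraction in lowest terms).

Σ = 14475

t_(k+1)/t_k = (16*k**3 + 63*k**2 + 81*k + 29)/(16*k**3 + 15*k**2 + 3*k - 5).
Take A(k)=1, B(k)=1, C(k)=k**3 + 15*k**2/16 + 3*k/16 - 5/16.
f must satisfy (1)·f(k+1) − (1)·f(k) = k**3 + 15*k**2/16 + 3*k/16 - 5/16.
deg f ≤ 4 (via 0,0,3).
Solving with deg f ≤ 4: f(k) = k*(4*k**3 - 3*k**2 - 2*k - 4)/16.
Get s_k = R·t_k = k*(4*k**3 - 3*k**2 - 2*k - 4) with R(k) = B(k−1)f(k)/C(k) = k*(4*k**3 - 3*k**2 - 2*k - 4)/(16*k**3 + 15*k**2 + 3*k - 5).
Verify: 16*k**3 + 15*k**2 + 3*k - 5 matches t_k.
Telescoping: Σ = s_(8) − s_(3) = 14688 − (213) = 14475.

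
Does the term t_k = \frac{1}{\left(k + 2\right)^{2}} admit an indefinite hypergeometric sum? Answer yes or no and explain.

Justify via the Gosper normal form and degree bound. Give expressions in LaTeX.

The ratio is (k + 2)**2/(k + 3)**2.
Factor: A=k**2 + 4*k + 4; B=k**2 + 6*k + 9; C=1.
f must satisfy (k**2 + 4*k + 4)·f(k+1) − (k**2 + 4*k + 4)·f(k) = 1.
From deg A=2, deg B=2, deg C=0: d=0.
Write f(k) = c0. Then LHS − RHS = -1, requiring -1 = 0: contradictory. No certificate.

No; the coefficient equations for f are inconsistent.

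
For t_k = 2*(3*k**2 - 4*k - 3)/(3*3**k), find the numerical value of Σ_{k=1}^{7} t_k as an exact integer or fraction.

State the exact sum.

Step 1: r(k) = (3*k**2 + 2*k - 4)/(3*(3*k**2 - 4*k - 3)).
Factor: A=1/3; B=1; C=k**2 - 4*k/3 - 1.
Set up (1/3)·f(k+1) − (1)·f(k) − (k**2 - 4*k/3 - 1) = 0.
d = 2 from the (0,0,2) case.
Match coefficients ⇒ f(k) = -(k - 1)*(3*k + 2)/2.
Get s_k = R·t_k = (-3*k**2 + k + 2)/3**k with R(k) = B(k−1)f(k)/C(k) = -3*(k - 1)*(3*k + 2)/(2*(3*k**2 - 4*k - 3)).
s_(k+1) − s_k = 2*(3*k**2 - 4*k - 3)/(3*3**k) = t_k.
Evaluate s at k=8 and k=1: -182/6561 and 0; difference -182/6561.

Σ = -182/6561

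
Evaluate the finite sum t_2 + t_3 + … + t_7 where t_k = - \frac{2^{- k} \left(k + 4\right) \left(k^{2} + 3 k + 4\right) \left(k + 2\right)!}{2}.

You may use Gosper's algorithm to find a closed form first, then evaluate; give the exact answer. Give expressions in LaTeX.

Σ = -1374897

t_(k+1)/t_k = (k + 3)*(k + 5)*(3*k + (k + 1)**2 + 7)/(2*(k + 4)*(k**2 + 3*k + 4)).
A = k/2 + 3/2, B = 1, C = k**3 + 7*k**2 + 16*k + 16.
f must satisfy (k/2 + 3/2)·f(k+1) − (1)·f(k) = k**3 + 7*k**2 + 16*k + 16.
deg f ≤ 2 (via 1,0,3).
A polynomial solution: f(k) = 2*(k**2 + 4*k + 1).
Then R = B(k−1)f/C = 2*(k**2 + 4*k + 1)/((k + 4)*(k**2 + 3*k + 4)), so s_k = R(k)·t_k = -(k**2 + 4*k + 1)*factorial(k + 2)/2**k.
Check: Δs_k = -(k + 4)*(k**2 + 3*k + 4)*factorial(k + 2)/(2*2**k). ✓
Evaluate s at k=8 and k=2: -1374975 and -78; difference -1374897.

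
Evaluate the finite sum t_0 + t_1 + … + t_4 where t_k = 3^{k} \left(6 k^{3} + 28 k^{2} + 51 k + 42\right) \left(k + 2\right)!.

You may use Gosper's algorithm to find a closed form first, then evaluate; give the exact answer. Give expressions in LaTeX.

r(k) = 3*(6*k**4 + 64*k**3 + 263*k**2 + 502*k + 381)/(6*k**3 + 28*k**2 + 51*k + 42) after simplifying.
Take A(k)=3*k + 9, B(k)=1, C(k)=k**3 + 14*k**2/3 + 17*k/2 + 7.
Solve (3*k + 9)·f(k+1) − (1)·f(k) = k**3 + 14*k**2/3 + 17*k/2 + 7.
deg f ≤ 2 (via 1,0,3).
Coefficient equations give f(k) = (2*k**2 + 3)/6.
Then R = B(k−1)f/C = (2*k**2 + 3)/(6*k**3 + 28*k**2 + 51*k + 42), so s_k = R(k)·t_k = 3**k*(2*k**2 + 3)*factorial(k + 2).
s_(k+1) − s_k = 3**k*(6*k**3 + 28*k**2 + 51*k + 42)*factorial(k + 2) = t_k.
Telescoping: Σ = s_(5) − s_(0) = 64910160 − (6) = 64910154.

Σ = 64910154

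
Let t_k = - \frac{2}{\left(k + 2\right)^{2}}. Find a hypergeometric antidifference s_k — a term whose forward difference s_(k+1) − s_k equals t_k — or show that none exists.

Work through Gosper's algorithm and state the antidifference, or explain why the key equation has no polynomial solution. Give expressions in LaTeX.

t_(k+1)/t_k = (k + 2)**2/(k + 3)**2.
Gosper form: A/B · C(k+1)/C(k) with A=k**2 + 4*k + 4, B=k**2 + 6*k + 9, C=1.
Solve (k**2 + 4*k + 4)·f(k+1) − (k**2 + 4*k + 4)·f(k) = 1.
Bound: deg f ≤ 0.
f = c0 ⇒ A·f(k+1) − B(k−1)·f(k) − C = -1. The system {-1 = 0} is inconsistent; no antidifference.

none — t_k is not Gosper-summable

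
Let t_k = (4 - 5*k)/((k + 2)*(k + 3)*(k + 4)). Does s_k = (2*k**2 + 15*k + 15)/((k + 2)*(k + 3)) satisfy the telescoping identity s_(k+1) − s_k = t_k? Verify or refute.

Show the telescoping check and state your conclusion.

s_(k+1) = (15*k + 2*(k + 1)**2 + 30)/((k + 3)*(k + 4))
s_(k+1) − s_k = (4 - 5*k)/(k**3 + 9*k**2 + 26*k + 24)
(s_(k+1) − s_k) − t_k = 0

Valid: the claim telescopes to t_k.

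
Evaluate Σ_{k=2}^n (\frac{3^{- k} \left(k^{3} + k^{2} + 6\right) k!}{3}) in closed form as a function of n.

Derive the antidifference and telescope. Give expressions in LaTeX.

Compute t_(k+1)/t_k: get (k + 1)*((k + 1)**3 + (k + 1)**2 + 6)/(3*(k**3 + k**2 + 6)).
Factor: A=k/3 + 1/3; B=1; C=k**3 + k**2 + 6.
Solve (k/3 + 1/3)·f(k+1) − (1)·f(k) = k**3 + k**2 + 6.
Degrees (1,0,3) ⇒ d ≤ 2.
Match coefficients ⇒ f(k) = 3*(k - 1)*(k + 2).
Get s_k = R·t_k = (k - 1)*(k + 2)*factorial(k)/3**k with R(k) = B(k−1)f(k)/C(k) = 3*(k - 1)*(k + 2)/(k**3 + k**2 + 6).
Verify: (k**3 + k**2 + 6)*factorial(k)/(3*3**k) matches t_k.
Telescope: S(n) = s_(n+1) − s_(2) = 3**(-n - 1)*n*(n + 3)*factorial(n + 1) − (8/9) = 3**(-n - 2)*(-8*3**n + 3*n**3*factorial(n) + 12*n**2*factorial(n) + 9*n*factorial(n)).

S(n) = 3^{- n - 2} \left(- 8 \cdot 3^{n} + 3 n^{3} n! + 12 n^{2} n! + 9 n n!\right)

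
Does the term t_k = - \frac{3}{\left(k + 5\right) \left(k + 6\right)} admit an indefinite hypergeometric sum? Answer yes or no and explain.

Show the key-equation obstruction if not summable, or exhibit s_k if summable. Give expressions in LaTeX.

Yes. s_k = - \frac{3 k}{5 k + 25}.

Step 1: r(k) = (k + 5)/(k + 7).
Take A(k)=k + 5, B(k)=k + 7, C(k)=1.
Set up (k + 5)·f(k+1) − (k + 6)·f(k) − (1) = 0.
d = 1 from the (1,1,0) case.
Coefficient equations give f(k) = k/5.
Certificate R = B(k−1)f/C = k*(k + 6)/5 gives s_k = -3*k/(5*k + 25).
Check: Δs_k = -3/(k**2 + 11*k + 30). ✓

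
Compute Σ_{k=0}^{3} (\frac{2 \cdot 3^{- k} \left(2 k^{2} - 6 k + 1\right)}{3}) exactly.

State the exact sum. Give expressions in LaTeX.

Σ = -16/81

Step 1: r(k) = (2*k**2 - 2*k - 3)/(3*(2*k**2 - 6*k + 1)).
Take A(k)=1/3, B(k)=1, C(k)=k**2 - 3*k + 1/2.
Solve (1/3)·f(k+1) − (1)·f(k) = k**2 - 3*k + 1/2.
deg f ≤ 2 (via 0,0,2).
Solving with deg f ≤ 2: f(k) = -3*k*(k - 2)/2.
Then R = B(k−1)f/C = -3*k*(k - 2)/(2*k**2 - 6*k + 1), so s_k = R(k)·t_k = 2*k*(2 - k)/3**k.
Δs = 2*(2*k**2 - 6*k + 1)/(3*3**k), as required.
Sum = s_(4) − s_(0); s_(4) = -16/81, s_(0) = 0 ⇒ -16/81.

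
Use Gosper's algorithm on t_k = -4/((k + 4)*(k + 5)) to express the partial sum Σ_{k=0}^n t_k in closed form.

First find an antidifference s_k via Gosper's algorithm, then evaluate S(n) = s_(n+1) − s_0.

S(n) = (-n - 1)/(n + 5)

Compute t_(k+1)/t_k: get (k + 4)/(k + 6).
A = k + 4, B = k + 6, C = 1.
Set up (k + 4)·f(k+1) − (k + 5)·f(k) − (1) = 0.
deg f ≤ 1 (via 1,1,0).
Match coefficients ⇒ f(k) = k/4.
Then R = B(k−1)f/C = k*(k + 5)/4, so s_k = R(k)·t_k = -k/(k + 4).
s_(k+1) − s_k = -4/(k**2 + 9*k + 20) = t_k.
s_(n+1) = (-n - 1)/(n + 5) and s_(0) = 0, so S(n) = (-n - 1)/(n + 5).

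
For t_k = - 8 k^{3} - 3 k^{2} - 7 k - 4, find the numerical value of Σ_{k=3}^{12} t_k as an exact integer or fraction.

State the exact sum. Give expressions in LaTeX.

Σ = -51100

Ratio r(k) = (8*k**3 + 27*k**2 + 37*k + 22)/(8*k**3 + 3*k**2 + 7*k + 4).
So A=1 and B=1, with C=k**3 + 3*k**2/8 + 7*k/8 + 1/2.
Solve (1)·f(k+1) − (1)·f(k) = k**3 + 3*k**2/8 + 7*k/8 + 1/2.
deg f ≤ 4 (via 0,0,3).
Solve for f: f(k) = k*(2*k**3 - 3*k**2 + 4*k + 1)/8 (degree 4 ≤ 4).
Get s_k = R·t_k = k*(-2*k**3 + 3*k**2 - 4*k - 1) with R(k) = B(k−1)f(k)/C(k) = k*(2*k**3 - 3*k**2 + 4*k + 1)/(8*k**3 + 3*k**2 + 7*k + 4).
s_(k+1) − s_k = -8*k**3 - 3*k**2 - 7*k - 4 = t_k.
Evaluate s at k=13 and k=3: -51220 and -120; difference -51100.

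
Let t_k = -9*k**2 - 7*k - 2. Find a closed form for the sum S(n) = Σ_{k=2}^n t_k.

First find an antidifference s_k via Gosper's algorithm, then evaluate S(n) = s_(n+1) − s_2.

S(n) = -3*n**3 - 8*n**2 - 7*n + 18

Step 1: r(k) = (9*k**2 + 25*k + 18)/(9*k**2 + 7*k + 2).
Factor: A=1; B=1; C=k**2 + 7*k/9 + 2/9.
f must satisfy (1)·f(k+1) − (1)·f(k) = k**2 + 7*k/9 + 2/9.
Degrees (0,0,2) ⇒ d ≤ 3.
Coefficient equations give f(k) = k**2*(3*k - 1)/9.
Then R = B(k−1)f/C = k**2*(3*k - 1)/(9*k**2 + 7*k + 2), so s_k = R(k)·t_k = k**2*(1 - 3*k).
Δs = -9*k**2 - 7*k - 2, as required.
Σ_(k=2)^n t_k = s_(n+1) − s_(2) = (-3*n**3 - 8*n**2 - 7*n - 2) − (-20), i.e. -3*n**3 - 8*n**2 - 7*n + 18.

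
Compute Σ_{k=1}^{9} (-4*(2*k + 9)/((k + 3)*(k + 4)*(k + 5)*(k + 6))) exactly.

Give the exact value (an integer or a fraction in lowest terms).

r(k) = (k + 3)*(2*k + 11)/((k + 7)*(2*k + 9)) after simplifying.
Take A(k)=k + 3, B(k)=k + 7, C(k)=k + 9/2.
f must satisfy (k + 3)·f(k+1) − (k + 6)·f(k) = k + 9/2.
From deg A=1, deg B=1, deg C=1: d=3.
Solve for f: f(k) = k*(k + 4)*(k + 8)/30 (degree 3 ≤ 3).
So s_k = (B(k−1)f/C)·t_k = (k*(k + 4)*(k + 6)*(k + 8)/(15*(2*k + 9)))·t_k = 4*k*(-k - 8)/(15*(k**2 + 8*k + 15)).
Δs = 4*(-2*k - 9)/(k**4 + 18*k**3 + 119*k**2 + 342*k + 360), as required.
Telescoping: Σ = s_(10) − s_(1) = -16/65 − (-1/10) = -19/130.

Σ = -19/130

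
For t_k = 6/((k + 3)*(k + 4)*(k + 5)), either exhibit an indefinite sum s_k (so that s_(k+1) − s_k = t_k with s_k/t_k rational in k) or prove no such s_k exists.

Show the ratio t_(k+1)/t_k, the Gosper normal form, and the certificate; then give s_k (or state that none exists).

s_k = k*(k + 7)/(4*(k + 3)*(k + 4))

r(k) = (k + 3)/(k + 6) after simplifying.
Take A(k)=k + 3, B(k)=k + 6, C(k)=1.
Need (k + 3)·f(k+1) − (k + 5)·f(k) = 1.
d = 2 from the (1,1,0) case.
Coefficient equations give f(k) = k*(k + 7)/24.
R(k) = B(k−1)·f(k)/C(k) = k*(k + 5)*(k + 7)/24; s_k = R·t_k = k*(k + 7)/(4*(k + 3)*(k + 4)).
Verify: 6/(k**3 + 12*k**2 + 47*k + 60) matches t_k.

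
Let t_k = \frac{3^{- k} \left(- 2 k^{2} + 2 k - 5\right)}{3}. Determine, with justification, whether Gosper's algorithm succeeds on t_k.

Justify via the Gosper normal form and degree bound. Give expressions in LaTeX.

Compute t_(k+1)/t_k: get (2*k**2 + 2*k + 5)/(3*(2*k**2 - 2*k + 5)).
So A=1/3 and B=1, with C=k**2 - k + 5/2.
Need (1/3)·f(k+1) − (1)·f(k) = k**2 - k + 5/2.
Bound: deg f ≤ 2.
A polynomial solution: f(k) = -3*(k**2 + 3)/2.
Then R = B(k−1)f/C = -3*(k**2 + 3)/(2*k**2 - 2*k + 5), so s_k = R(k)·t_k = (k**2 + 3)/3**k.
Verify: (-2*k**2 + 2*k - 5)/(3*3**k) matches t_k.

Yes. s_k = 3^{- k} \left(k^{2} + 3\right).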